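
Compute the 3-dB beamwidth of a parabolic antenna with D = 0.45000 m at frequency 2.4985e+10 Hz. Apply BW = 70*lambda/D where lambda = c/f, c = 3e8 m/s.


lambda = c / f = 3.0000e+08 / 2.4985e+10 = 0.01200720 m
BW = 70 * 0.01200720 / 0.45000 = 1.868 deg

1.868 deg


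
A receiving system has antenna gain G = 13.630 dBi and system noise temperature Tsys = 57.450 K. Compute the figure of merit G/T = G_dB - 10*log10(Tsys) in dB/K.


G/T = 13.630 - 10*log10(57.450) = 13.630 - 17.59290 = -3.963 dB/K

-3.963 dB/K


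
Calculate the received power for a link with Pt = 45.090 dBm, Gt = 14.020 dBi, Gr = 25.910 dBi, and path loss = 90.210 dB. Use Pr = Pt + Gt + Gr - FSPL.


Pr = 45.090 + 14.020 + 25.910 - 90.210 = -5.19 dBm

-5.19 dBm


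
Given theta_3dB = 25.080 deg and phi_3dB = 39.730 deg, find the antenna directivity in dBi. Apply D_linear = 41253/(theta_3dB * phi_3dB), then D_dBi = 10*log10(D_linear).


D_linear = 41253 / (25.080 * 39.730) = 41.40087
D_dBi = 10 * log10(41.40087) = 16.17 dBi

16.17 dBi


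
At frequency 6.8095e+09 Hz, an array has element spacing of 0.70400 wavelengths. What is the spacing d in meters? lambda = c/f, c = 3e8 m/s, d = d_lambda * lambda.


lambda = c / f = 3.0000e+08 / 6.8095e+09 = 0.04405610 m
d = 0.70400 * 0.04405610 = 0.03102 m

0.03102 m


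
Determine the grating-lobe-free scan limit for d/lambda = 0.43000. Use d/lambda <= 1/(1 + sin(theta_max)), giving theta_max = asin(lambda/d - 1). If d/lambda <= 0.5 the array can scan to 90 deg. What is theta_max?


lambda/d - 1 = 1/0.43000 - 1 = 1.325581 >= 1
d/lambda <= 0.5, so the array can scan to endfire without grating lobes: theta_max = 90 deg

90 deg


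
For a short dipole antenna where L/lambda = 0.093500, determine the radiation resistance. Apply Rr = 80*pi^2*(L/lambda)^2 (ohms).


Rr = 80 * pi^2 * (0.093500)^2 = 80 * 9.869604 * 8.742250e-03 = 6.903 ohm

6.903 ohm


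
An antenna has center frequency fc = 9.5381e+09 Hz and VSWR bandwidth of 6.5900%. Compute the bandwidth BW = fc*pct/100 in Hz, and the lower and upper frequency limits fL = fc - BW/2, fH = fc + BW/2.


BW = 9.5381e+09 * 6.5900/100 = 6.285608e+08 Hz
fL = 9.5381e+09 - 6.285608e+08/2 = 9.224e+09 Hz
fH = 9.5381e+09 + 6.285608e+08/2 = 9.852e+09 Hz

BW=6.286e+08 Hz, fL=9.224e+09 Hz, fH=9.852e+09 Hz


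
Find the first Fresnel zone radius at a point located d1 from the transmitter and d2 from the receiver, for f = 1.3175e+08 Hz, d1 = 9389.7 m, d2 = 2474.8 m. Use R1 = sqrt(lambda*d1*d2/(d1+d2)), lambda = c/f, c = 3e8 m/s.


lambda = c / f = 3.0000e+08 / 1.3175e+08 = 2.277040 m
R1 = sqrt(2.277040 * 9389.7 * 2474.8 / (9389.7 + 2474.8)) = 66.78 m

66.78 m


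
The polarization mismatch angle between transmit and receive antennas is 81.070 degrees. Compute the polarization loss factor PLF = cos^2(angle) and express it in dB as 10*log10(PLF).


PLF_linear = cos^2(81.070 deg) = 0.02409563
PLF_dB = 10 * log10(0.02409563) = -16.18 dB

-16.18 dB


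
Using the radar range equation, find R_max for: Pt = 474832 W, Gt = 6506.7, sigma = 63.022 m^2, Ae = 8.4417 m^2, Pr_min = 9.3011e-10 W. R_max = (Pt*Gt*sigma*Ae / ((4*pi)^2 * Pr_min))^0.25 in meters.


R^4 = 474832*6506.7*63.022*8.4417 / ((4*pi)^2 * 9.3011e-10) = 1.119100e+19
R_max = 1.119100e+19^0.25 = 57839 m

57839 m


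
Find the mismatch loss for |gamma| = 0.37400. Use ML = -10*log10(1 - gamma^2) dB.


ML = -10 * log10(1 - 0.37400^2) = -10 * log10(0.860124) = 0.6544 dB

0.6544 dB


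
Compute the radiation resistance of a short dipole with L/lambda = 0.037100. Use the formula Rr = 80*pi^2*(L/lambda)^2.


Rr = 80 * pi^2 * (0.037100)^2 = 80 * 9.869604 * 1.376410e-03 = 1.087 ohm

1.087 ohm


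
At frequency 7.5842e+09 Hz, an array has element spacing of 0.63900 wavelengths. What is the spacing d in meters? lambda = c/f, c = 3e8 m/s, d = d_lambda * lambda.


lambda = c / f = 3.0000e+08 / 7.5842e+09 = 0.03955592 m
d = 0.63900 * 0.03955592 = 0.02528 m

0.02528 m


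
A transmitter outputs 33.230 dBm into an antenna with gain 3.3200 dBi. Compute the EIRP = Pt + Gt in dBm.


EIRP = Pt + Gt = 33.230 + 3.3200 = 36.55 dBm

36.55 dBm


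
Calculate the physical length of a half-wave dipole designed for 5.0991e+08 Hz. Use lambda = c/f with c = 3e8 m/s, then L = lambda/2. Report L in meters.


lambda = c / f = 3.0000e+08 / 5.0991e+08 = 0.5883391 m
L = lambda / 2 = 0.5883391 / 2 = 0.2942 m

0.2942 m


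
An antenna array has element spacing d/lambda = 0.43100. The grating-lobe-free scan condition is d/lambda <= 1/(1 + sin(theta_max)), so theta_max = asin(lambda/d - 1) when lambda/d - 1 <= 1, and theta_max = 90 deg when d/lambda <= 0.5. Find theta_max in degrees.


lambda/d - 1 = 1/0.43100 - 1 = 1.320186 >= 1
d/lambda <= 0.5, so the array can scan to endfire without grating lobes: theta_max = 90 deg

90 deg


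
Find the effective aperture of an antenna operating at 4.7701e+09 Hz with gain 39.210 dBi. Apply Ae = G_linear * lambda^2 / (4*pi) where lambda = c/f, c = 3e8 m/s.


lambda = c / f = 3.0000e+08 / 4.7701e+09 = 0.06289176 m
G_linear = 10^(39.210/10) = 8336.812
Ae = G_linear * lambda^2 / (4*pi) = 8336.812 * 0.06289176^2 / (4*pi) = 2.624 m^2

2.624 m^2


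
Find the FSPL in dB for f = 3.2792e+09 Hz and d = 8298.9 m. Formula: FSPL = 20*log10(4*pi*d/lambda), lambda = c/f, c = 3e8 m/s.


lambda = c / f = 3.0000e+08 / 3.2792e+09 = 0.09148573 m
FSPL = 20 * log10(4*pi*8298.9/0.09148573) = 121.1 dB

121.1 dB


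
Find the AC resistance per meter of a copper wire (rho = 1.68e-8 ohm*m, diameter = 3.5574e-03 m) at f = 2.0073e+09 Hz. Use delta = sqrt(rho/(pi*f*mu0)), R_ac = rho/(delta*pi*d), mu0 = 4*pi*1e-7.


delta = sqrt(1.68e-8 / (pi * 2.0073e+09 * 4*pi*1e-7)) = 1.456024e-06 m
R_ac = 1.68e-8 / (1.456024e-06 * pi * 3.5574e-03) = 1.032 ohm/m

1.032 ohm/m


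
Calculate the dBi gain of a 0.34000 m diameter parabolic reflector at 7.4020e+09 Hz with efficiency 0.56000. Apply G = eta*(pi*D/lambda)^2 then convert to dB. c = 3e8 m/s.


lambda = c / f = 3.0000e+08 / 7.4020e+09 = 0.04052959 m
G_linear = 0.56000 * (pi * 0.34000 / 0.04052959)^2 = 388.9566
G_dBi = 10 * log10(388.9566) = 25.90 dBi

25.90 dBi


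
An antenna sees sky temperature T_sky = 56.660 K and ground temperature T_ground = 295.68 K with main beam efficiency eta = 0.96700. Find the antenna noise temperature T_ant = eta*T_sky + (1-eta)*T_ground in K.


T_ant = 0.96700 * 56.660 + (1 - 0.96700) * 295.68 = 64.55 K

64.55 K


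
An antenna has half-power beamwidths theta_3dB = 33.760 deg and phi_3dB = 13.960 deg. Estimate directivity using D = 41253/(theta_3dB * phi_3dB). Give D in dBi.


D_linear = 41253 / (33.760 * 13.960) = 87.53217
D_dBi = 10 * log10(87.53217) = 19.42 dBi

19.42 dBi


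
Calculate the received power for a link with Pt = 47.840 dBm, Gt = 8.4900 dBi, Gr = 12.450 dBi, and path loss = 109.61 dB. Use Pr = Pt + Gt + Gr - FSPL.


Pr = 47.840 + 8.4900 + 12.450 - 109.61 = -40.83 dBm

-40.83 dBm


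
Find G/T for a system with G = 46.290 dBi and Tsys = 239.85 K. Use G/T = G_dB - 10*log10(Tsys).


G/T = 46.290 - 10*log10(239.85) = 46.290 - 23.79940 = 22.49 dB/K

22.49 dB/K


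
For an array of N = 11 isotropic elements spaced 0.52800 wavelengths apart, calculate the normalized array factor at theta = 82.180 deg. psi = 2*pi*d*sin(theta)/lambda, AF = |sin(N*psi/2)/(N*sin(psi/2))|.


psi = 2*pi*0.52800*sin(82.180 deg) = 3.286670 rad
AF = |sin(11*3.286670/2) / (11*sin(3.286670/2))| = 0.06364

0.06364


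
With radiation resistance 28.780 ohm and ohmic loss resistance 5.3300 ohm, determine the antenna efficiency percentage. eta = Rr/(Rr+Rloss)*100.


eta = 28.780 / (28.780 + 5.3300) * 100 = 84.37%

84.37%


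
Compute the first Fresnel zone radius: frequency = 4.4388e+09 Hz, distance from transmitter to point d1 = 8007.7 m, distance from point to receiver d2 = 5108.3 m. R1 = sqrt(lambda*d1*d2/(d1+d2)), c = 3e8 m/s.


lambda = c / f = 3.0000e+08 / 4.4388e+09 = 0.06758583 m
R1 = sqrt(0.06758583 * 8007.7 * 5108.3 / (8007.7 + 5108.3)) = 14.52 m

14.52 m


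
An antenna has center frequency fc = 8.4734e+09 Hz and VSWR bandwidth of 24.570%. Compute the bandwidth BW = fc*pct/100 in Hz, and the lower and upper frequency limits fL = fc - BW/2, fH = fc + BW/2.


BW = 8.4734e+09 * 24.570/100 = 2.081914e+09 Hz
fL = 8.4734e+09 - 2.081914e+09/2 = 7.432e+09 Hz
fH = 8.4734e+09 + 2.081914e+09/2 = 9.514e+09 Hz

BW=2.082e+09 Hz, fL=7.432e+09 Hz, fH=9.514e+09 Hz


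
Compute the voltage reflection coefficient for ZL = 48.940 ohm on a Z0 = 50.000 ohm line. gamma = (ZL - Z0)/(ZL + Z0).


gamma = (48.940 - 50.000) / (48.940 + 50.000) = -0.01071

-0.01071


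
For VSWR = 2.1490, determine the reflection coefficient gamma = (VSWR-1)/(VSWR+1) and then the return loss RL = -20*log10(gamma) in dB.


gamma = (2.1490 - 1) / (2.1490 + 1) = 0.3648777
RL = -20 * log10(0.3648777) = 8.757 dB

8.757 dB


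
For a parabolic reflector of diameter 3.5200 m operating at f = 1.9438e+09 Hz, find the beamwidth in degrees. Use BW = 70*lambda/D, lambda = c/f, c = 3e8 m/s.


lambda = c / f = 3.0000e+08 / 1.9438e+09 = 0.1543369 m
BW = 70 * 0.1543369 / 3.5200 = 3.069 deg

3.069 deg


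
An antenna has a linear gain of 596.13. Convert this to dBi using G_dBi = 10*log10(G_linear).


G_dBi = 10 * log10(596.13) = 27.75 dBi

27.75 dBi


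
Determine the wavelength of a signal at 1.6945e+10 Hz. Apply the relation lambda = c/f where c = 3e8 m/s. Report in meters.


lambda = c / f = 3.0000e+08 / 1.6945e+10 = 0.01770 m

0.01770 m


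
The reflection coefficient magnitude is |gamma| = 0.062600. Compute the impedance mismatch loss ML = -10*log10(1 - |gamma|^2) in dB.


ML = -10 * log10(1 - 0.062600^2) = -10 * log10(0.99608124) = 0.01705 dB

0.01705 dB


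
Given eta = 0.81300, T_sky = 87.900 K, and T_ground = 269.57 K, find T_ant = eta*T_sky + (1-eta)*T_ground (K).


T_ant = 0.81300 * 87.900 + (1 - 0.81300) * 269.57 = 121.9 K

121.9 K


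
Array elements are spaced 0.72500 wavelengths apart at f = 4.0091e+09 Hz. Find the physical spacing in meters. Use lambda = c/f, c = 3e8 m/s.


lambda = c / f = 3.0000e+08 / 4.0091e+09 = 0.07482976 m
d = 0.72500 * 0.07482976 = 0.05425 m

0.05425 m


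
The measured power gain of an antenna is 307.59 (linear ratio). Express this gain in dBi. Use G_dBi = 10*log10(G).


G_dBi = 10 * log10(307.59) = 24.88 dBi

24.88 dBi


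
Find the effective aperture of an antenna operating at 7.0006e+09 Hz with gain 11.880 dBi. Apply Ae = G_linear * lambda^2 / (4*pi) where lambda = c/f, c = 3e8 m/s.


lambda = c / f = 3.0000e+08 / 7.0006e+09 = 0.04285347 m
G_linear = 10^(11.880/10) = 15.41700
Ae = G_linear * lambda^2 / (4*pi) = 15.41700 * 0.04285347^2 / (4*pi) = 2.253e-03 m^2

2.253e-03 m^2


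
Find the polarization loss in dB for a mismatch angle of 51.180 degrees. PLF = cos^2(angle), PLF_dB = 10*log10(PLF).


PLF_linear = cos^2(51.180 deg) = 0.3929733
PLF_dB = 10 * log10(0.3929733) = -4.056 dB

-4.056 dB


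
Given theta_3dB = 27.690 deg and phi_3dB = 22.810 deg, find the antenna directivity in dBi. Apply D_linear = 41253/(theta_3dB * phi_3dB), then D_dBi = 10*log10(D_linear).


D_linear = 41253 / (27.690 * 22.810) = 65.31415
D_dBi = 10 * log10(65.31415) = 18.15 dBi

18.15 dBi


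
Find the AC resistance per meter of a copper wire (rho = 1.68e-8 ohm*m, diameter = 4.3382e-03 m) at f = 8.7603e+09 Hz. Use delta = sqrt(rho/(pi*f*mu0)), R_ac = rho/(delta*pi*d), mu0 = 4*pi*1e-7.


delta = sqrt(1.68e-8 / (pi * 8.7603e+09 * 4*pi*1e-7)) = 6.969719e-07 m
R_ac = 1.68e-8 / (6.969719e-07 * pi * 4.3382e-03) = 1.769 ohm/m

1.769 ohm/m


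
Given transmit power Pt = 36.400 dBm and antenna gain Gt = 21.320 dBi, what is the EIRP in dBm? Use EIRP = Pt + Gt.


EIRP = Pt + Gt = 36.400 + 21.320 = 57.72 dBm

57.72 dBm


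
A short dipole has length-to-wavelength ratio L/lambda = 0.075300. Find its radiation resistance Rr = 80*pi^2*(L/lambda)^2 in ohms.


Rr = 80 * pi^2 * (0.075300)^2 = 80 * 9.869604 * 5.670090e-03 = 4.477 ohm

4.477 ohm


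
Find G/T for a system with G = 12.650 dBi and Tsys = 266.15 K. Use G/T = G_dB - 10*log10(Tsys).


G/T = 12.650 - 10*log10(266.15) = 12.650 - 24.25126 = -11.60 dB/K

-11.60 dB/K


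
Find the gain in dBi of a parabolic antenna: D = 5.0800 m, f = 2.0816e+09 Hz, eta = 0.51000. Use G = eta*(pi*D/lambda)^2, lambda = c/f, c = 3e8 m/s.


lambda = c / f = 3.0000e+08 / 2.0816e+09 = 0.1441199 m
G_linear = 0.51000 * (pi * 5.0800 / 0.1441199)^2 = 6253.879
G_dBi = 10 * log10(6253.879) = 37.96 dBi

37.96 dBi


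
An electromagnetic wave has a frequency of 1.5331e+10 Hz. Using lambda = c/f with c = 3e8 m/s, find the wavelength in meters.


lambda = c / f = 3.0000e+08 / 1.5331e+10 = 0.01957 m

0.01957 m


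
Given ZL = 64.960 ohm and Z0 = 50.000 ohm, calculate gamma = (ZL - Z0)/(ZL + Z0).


gamma = (64.960 - 50.000) / (64.960 + 50.000) = 0.1301

0.1301


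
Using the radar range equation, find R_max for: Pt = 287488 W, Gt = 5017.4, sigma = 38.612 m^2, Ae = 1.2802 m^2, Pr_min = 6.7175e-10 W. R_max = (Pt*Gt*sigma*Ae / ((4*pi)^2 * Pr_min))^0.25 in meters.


R^4 = 287488*5017.4*38.612*1.2802 / ((4*pi)^2 * 6.7175e-10) = 6.721577e+17
R_max = 6.721577e+17^0.25 = 28633 m

28633 m


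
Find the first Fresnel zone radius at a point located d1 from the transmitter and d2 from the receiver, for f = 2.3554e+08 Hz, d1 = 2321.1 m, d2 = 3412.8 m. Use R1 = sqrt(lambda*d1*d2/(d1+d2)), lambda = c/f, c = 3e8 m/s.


lambda = c / f = 3.0000e+08 / 2.3554e+08 = 1.273669 m
R1 = sqrt(1.273669 * 2321.1 * 3412.8 / (2321.1 + 3412.8)) = 41.95 m

41.95 m


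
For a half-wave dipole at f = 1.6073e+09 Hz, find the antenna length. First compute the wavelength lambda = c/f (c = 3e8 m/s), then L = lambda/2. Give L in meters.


lambda = c / f = 3.0000e+08 / 1.6073e+09 = 0.1866484 m
L = lambda / 2 = 0.1866484 / 2 = 0.09332 m

0.09332 m


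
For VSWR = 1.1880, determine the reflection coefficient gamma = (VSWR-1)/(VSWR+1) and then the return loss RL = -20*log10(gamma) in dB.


gamma = (1.1880 - 1) / (1.1880 + 1) = 0.08592322
RL = -20 * log10(0.08592322) = 21.32 dB

21.32 dB


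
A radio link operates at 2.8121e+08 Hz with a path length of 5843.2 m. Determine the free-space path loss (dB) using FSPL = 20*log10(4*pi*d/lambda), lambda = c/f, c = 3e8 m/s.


lambda = c / f = 3.0000e+08 / 2.8121e+08 = 1.066818 m
FSPL = 20 * log10(4*pi*5843.2/1.066818) = 96.76 dB

96.76 dB


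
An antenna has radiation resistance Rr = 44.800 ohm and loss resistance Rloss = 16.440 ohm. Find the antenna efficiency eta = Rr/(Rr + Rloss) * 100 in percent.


eta = 44.800 / (44.800 + 16.440) * 100 = 73.15%

73.15%


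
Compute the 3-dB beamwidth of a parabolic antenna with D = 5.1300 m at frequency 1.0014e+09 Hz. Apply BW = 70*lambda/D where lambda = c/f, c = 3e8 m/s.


lambda = c / f = 3.0000e+08 / 1.0014e+09 = 0.2995806 m
BW = 70 * 0.2995806 / 5.1300 = 4.088 deg

4.088 deg


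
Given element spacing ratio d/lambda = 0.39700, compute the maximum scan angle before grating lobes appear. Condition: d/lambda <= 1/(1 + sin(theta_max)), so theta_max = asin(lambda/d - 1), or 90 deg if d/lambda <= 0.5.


lambda/d - 1 = 1/0.39700 - 1 = 1.518892 >= 1
d/lambda <= 0.5, so the array can scan to endfire without grating lobes: theta_max = 90 deg

90 deg


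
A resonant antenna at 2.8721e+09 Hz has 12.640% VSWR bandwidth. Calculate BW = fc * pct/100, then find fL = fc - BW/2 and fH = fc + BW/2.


BW = 2.8721e+09 * 12.640/100 = 3.630334e+08 Hz
fL = 2.8721e+09 - 3.630334e+08/2 = 2.691e+09 Hz
fH = 2.8721e+09 + 3.630334e+08/2 = 3.054e+09 Hz

BW=3.630e+08 Hz, fL=2.691e+09 Hz, fH=3.054e+09 Hz


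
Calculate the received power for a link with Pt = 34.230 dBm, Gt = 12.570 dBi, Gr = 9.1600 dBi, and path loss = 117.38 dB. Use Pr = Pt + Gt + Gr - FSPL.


Pr = 34.230 + 12.570 + 9.1600 - 117.38 = -61.42 dBm

-61.42 dBm


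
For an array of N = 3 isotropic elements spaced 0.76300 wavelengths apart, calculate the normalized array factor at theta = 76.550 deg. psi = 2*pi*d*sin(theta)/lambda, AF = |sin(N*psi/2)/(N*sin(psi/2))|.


psi = 2*pi*0.76300*sin(76.550 deg) = 4.662585 rad
AF = |sin(3*4.662585/2) / (3*sin(4.662585/2))| = 0.3001

0.3001


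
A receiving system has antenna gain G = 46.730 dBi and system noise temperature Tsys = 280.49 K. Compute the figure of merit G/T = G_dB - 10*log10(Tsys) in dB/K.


G/T = 46.730 - 10*log10(280.49) = 46.730 - 24.47917 = 22.25 dB/K

22.25 dB/K


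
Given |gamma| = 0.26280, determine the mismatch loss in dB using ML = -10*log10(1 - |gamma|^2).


ML = -10 * log10(1 - 0.26280^2) = -10 * log10(0.93093616) = 0.3108 dB

0.3108 dB


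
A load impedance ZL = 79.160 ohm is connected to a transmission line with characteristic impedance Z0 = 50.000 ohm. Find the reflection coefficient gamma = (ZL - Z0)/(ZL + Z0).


gamma = (79.160 - 50.000) / (79.160 + 50.000) = 0.2258

0.2258


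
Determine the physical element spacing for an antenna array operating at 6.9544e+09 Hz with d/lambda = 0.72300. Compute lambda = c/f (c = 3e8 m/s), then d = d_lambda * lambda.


lambda = c / f = 3.0000e+08 / 6.9544e+09 = 0.04313816 m
d = 0.72300 * 0.04313816 = 0.03119 m

0.03119 m


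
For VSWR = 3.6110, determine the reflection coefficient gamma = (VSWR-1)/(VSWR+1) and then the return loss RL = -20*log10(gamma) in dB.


gamma = (3.6110 - 1) / (3.6110 + 1) = 0.5662546
RL = -20 * log10(0.5662546) = 4.940 dB

4.940 dB


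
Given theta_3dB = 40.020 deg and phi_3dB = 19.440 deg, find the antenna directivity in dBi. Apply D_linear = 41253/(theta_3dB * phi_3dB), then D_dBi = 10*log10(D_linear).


D_linear = 41253 / (40.020 * 19.440) = 53.02518
D_dBi = 10 * log10(53.02518) = 17.24 dBi

17.24 dBi


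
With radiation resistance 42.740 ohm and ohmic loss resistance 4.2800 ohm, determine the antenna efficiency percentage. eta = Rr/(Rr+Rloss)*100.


eta = 42.740 / (42.740 + 4.2800) * 100 = 90.90%

90.90%


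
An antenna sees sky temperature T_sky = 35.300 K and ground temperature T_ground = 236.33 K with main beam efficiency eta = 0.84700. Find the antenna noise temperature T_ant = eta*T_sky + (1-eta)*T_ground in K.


T_ant = 0.84700 * 35.300 + (1 - 0.84700) * 236.33 = 66.06 K

66.06 K


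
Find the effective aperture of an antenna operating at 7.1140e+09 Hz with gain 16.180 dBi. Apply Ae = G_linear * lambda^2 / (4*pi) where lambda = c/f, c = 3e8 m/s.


lambda = c / f = 3.0000e+08 / 7.1140e+09 = 0.04217037 m
G_linear = 10^(16.180/10) = 41.49540
Ae = G_linear * lambda^2 / (4*pi) = 41.49540 * 0.04217037^2 / (4*pi) = 5.872e-03 m^2

5.872e-03 m^2


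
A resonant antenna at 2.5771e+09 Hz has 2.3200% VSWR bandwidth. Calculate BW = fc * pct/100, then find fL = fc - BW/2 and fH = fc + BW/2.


BW = 2.5771e+09 * 2.3200/100 = 5.978872e+07 Hz
fL = 2.5771e+09 - 5.978872e+07/2 = 2.547e+09 Hz
fH = 2.5771e+09 + 5.978872e+07/2 = 2.607e+09 Hz

BW=5.979e+07 Hz, fL=2.547e+09 Hz, fH=2.607e+09 Hz


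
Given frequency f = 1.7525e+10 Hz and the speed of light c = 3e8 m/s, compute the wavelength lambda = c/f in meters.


lambda = c / f = 3.0000e+08 / 1.7525e+10 = 0.01712 m

0.01712 m


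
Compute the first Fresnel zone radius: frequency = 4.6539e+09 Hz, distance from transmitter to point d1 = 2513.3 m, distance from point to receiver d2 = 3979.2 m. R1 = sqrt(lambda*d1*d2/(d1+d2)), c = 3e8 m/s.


lambda = c / f = 3.0000e+08 / 4.6539e+09 = 0.06446206 m
R1 = sqrt(0.06446206 * 2513.3 * 3979.2 / (2513.3 + 3979.2)) = 9.965 m

9.965 m


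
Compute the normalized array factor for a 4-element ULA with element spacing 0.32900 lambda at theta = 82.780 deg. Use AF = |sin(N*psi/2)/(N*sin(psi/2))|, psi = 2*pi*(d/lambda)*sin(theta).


psi = 2*pi*0.32900*sin(82.780 deg) = 2.050777 rad
AF = |sin(4*2.050777/2) / (4*sin(2.050777/2))| = 0.2395

0.2395


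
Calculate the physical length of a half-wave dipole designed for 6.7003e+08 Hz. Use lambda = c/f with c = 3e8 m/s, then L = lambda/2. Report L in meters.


lambda = c / f = 3.0000e+08 / 6.7003e+08 = 0.4477411 m
L = lambda / 2 = 0.4477411 / 2 = 0.2239 m

0.2239 m


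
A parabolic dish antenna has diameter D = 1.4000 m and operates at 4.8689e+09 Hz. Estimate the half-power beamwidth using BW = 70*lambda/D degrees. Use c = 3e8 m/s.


lambda = c / f = 3.0000e+08 / 4.8689e+09 = 0.06161556 m
BW = 70 * 0.06161556 / 1.4000 = 3.081 deg

3.081 deg


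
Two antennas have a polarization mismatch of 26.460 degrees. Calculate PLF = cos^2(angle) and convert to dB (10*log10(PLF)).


PLF_linear = cos^2(26.460 deg) = 0.8014648
PLF_dB = 10 * log10(0.8014648) = -0.9612 dB

-0.9612 dB


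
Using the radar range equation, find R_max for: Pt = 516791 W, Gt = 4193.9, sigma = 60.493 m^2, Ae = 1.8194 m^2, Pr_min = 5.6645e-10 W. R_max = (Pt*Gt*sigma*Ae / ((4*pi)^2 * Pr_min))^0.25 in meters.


R^4 = 516791*4193.9*60.493*1.8194 / ((4*pi)^2 * 5.6645e-10) = 2.666767e+18
R_max = 2.666767e+18^0.25 = 40411 m

40411 m


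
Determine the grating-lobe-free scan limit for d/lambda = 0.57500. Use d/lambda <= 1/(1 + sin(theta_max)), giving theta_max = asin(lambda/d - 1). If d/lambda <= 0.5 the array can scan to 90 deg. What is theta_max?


lambda/d - 1 = 1/0.57500 - 1 = 0.7391304
theta_max = asin(0.7391304) = 47.66 deg

47.66 deg


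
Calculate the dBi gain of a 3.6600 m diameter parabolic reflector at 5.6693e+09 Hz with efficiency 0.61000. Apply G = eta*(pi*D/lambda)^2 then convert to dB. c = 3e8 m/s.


lambda = c / f = 3.0000e+08 / 5.6693e+09 = 0.05291659 m
G_linear = 0.61000 * (pi * 3.6600 / 0.05291659)^2 = 28801.03
G_dBi = 10 * log10(28801.03) = 44.59 dBi

44.59 dBi


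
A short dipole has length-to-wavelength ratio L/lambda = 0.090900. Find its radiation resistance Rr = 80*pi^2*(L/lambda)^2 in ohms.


Rr = 80 * pi^2 * (0.090900)^2 = 80 * 9.869604 * 8.262810e-03 = 6.524 ohm

6.524 ohm


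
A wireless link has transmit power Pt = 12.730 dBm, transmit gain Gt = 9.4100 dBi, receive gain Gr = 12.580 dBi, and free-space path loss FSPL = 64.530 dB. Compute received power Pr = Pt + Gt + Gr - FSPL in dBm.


Pr = 12.730 + 9.4100 + 12.580 - 64.530 = -29.81 dBm

-29.81 dBm


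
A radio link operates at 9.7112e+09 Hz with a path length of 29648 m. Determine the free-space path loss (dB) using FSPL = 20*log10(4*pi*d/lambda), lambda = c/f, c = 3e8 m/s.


lambda = c / f = 3.0000e+08 / 9.7112e+09 = 0.03089217 m
FSPL = 20 * log10(4*pi*29648/0.03089217) = 141.6 dB

141.6 dB


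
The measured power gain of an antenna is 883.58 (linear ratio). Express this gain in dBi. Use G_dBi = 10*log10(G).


G_dBi = 10 * log10(883.58) = 29.46 dBi

29.46 dBi


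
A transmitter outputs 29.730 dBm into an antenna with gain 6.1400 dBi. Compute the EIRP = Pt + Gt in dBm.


EIRP = Pt + Gt = 29.730 + 6.1400 = 35.87 dBm

35.87 dBm


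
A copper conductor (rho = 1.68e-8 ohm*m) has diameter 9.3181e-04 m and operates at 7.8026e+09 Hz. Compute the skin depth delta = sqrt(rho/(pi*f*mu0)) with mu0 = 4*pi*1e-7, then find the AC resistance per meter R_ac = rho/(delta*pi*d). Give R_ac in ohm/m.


delta = sqrt(1.68e-8 / (pi * 7.8026e+09 * 4*pi*1e-7)) = 7.385078e-07 m
R_ac = 1.68e-8 / (7.385078e-07 * pi * 9.3181e-04) = 7.771 ohm/m

7.771 ohm/m


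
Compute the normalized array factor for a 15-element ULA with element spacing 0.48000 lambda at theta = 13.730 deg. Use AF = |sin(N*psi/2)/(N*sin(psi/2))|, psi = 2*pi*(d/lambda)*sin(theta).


psi = 2*pi*0.48000*sin(13.730 deg) = 0.7158211 rad
AF = |sin(15*0.7158211/2) / (15*sin(0.7158211/2))| = 0.1508

0.1508


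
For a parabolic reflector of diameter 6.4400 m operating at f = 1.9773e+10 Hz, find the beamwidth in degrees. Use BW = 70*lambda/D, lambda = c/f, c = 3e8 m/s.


lambda = c / f = 3.0000e+08 / 1.9773e+10 = 0.01517220 m
BW = 70 * 0.01517220 / 6.4400 = 0.1649 deg

0.1649 deg


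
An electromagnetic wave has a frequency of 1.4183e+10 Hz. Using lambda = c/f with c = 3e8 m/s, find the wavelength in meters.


lambda = c / f = 3.0000e+08 / 1.4183e+10 = 0.02115 m

0.02115 m


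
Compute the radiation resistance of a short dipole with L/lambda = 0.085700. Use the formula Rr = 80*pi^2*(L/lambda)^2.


Rr = 80 * pi^2 * (0.085700)^2 = 80 * 9.869604 * 7.344490e-03 = 5.799 ohm

5.799 ohm


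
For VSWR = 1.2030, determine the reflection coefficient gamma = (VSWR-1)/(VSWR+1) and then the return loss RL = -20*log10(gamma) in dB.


gamma = (1.2030 - 1) / (1.2030 + 1) = 0.09214707
RL = -20 * log10(0.09214707) = 20.71 dB

20.71 dB


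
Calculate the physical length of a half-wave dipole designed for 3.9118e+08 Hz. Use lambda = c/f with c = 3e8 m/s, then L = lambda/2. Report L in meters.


lambda = c / f = 3.0000e+08 / 3.9118e+08 = 0.7669104 m
L = lambda / 2 = 0.7669104 / 2 = 0.3835 m

0.3835 m


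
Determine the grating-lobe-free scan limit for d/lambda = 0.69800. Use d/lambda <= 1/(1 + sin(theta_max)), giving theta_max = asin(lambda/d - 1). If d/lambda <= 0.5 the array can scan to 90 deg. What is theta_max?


lambda/d - 1 = 1/0.69800 - 1 = 0.4326648
theta_max = asin(0.4326648) = 25.64 deg

25.64 deg


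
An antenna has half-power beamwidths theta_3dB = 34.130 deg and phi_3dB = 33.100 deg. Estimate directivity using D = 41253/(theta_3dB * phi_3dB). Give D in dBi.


D_linear = 41253 / (34.130 * 33.100) = 36.51668
D_dBi = 10 * log10(36.51668) = 15.62 dBi

15.62 dBi


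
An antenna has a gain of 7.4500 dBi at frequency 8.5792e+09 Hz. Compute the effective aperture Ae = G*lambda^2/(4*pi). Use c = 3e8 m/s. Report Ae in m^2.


lambda = c / f = 3.0000e+08 / 8.5792e+09 = 0.03496830 m
G_linear = 10^(7.4500/10) = 5.559043
Ae = G_linear * lambda^2 / (4*pi) = 5.559043 * 0.03496830^2 / (4*pi) = 5.409e-04 m^2

5.409e-04 m^2


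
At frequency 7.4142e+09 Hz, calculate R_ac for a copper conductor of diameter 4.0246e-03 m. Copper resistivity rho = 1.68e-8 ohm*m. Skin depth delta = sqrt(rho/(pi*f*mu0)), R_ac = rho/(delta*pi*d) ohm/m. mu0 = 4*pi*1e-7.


delta = sqrt(1.68e-8 / (pi * 7.4142e+09 * 4*pi*1e-7)) = 7.576046e-07 m
R_ac = 1.68e-8 / (7.576046e-07 * pi * 4.0246e-03) = 1.754 ohm/m

1.754 ohm/m


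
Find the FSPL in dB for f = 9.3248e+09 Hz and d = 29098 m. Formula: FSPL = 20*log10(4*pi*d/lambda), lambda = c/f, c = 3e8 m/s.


lambda = c / f = 3.0000e+08 / 9.3248e+09 = 0.03217227 m
FSPL = 20 * log10(4*pi*29098/0.03217227) = 141.1 dB

141.1 dB


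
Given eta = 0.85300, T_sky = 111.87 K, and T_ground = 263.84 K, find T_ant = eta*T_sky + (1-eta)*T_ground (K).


T_ant = 0.85300 * 111.87 + (1 - 0.85300) * 263.84 = 134.2 K

134.2 K


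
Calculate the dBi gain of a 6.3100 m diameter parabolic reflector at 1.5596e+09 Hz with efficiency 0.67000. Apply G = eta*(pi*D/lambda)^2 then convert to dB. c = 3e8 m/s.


lambda = c / f = 3.0000e+08 / 1.5596e+09 = 0.1923570 m
G_linear = 0.67000 * (pi * 6.3100 / 0.1923570)^2 = 7115.694
G_dBi = 10 * log10(7115.694) = 38.52 dBi

38.52 dBi


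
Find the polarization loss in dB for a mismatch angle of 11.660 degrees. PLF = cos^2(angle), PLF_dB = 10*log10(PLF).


PLF_linear = cos^2(11.660 deg) = 0.9591541
PLF_dB = 10 * log10(0.9591541) = -0.1811 dB

-0.1811 dB


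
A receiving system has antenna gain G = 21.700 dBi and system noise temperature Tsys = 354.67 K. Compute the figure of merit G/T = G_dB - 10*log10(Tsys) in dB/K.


G/T = 21.700 - 10*log10(354.67) = 21.700 - 25.49824 = -3.798 dB/K

-3.798 dB/K


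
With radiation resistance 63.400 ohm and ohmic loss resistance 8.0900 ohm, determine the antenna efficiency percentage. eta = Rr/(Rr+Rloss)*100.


eta = 63.400 / (63.400 + 8.0900) * 100 = 88.68%

88.68%


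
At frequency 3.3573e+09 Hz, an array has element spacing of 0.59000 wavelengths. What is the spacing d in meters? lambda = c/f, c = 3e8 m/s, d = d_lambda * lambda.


lambda = c / f = 3.0000e+08 / 3.3573e+09 = 0.08935752 m
d = 0.59000 * 0.08935752 = 0.05272 m

0.05272 m


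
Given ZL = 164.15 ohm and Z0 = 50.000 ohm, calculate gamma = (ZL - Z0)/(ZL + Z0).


gamma = (164.15 - 50.000) / (164.15 + 50.000) = 0.5330

0.5330


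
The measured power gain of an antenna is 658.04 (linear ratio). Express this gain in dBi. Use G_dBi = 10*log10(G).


G_dBi = 10 * log10(658.04) = 28.18 dBi

28.18 dBi


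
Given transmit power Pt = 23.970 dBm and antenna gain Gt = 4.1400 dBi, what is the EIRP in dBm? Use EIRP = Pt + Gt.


EIRP = Pt + Gt = 23.970 + 4.1400 = 28.11 dBm

28.11 dBm


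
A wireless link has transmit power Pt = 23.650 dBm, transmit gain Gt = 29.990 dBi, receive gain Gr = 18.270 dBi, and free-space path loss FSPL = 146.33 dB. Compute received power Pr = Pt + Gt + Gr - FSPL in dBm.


Pr = 23.650 + 29.990 + 18.270 - 146.33 = -74.42 dBm

-74.42 dBm


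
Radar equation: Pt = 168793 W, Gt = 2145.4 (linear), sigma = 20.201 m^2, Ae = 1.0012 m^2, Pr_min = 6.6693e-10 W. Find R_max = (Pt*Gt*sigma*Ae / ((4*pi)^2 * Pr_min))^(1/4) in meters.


R^4 = 168793*2145.4*20.201*1.0012 / ((4*pi)^2 * 6.6693e-10) = 6.954348e+16
R_max = 6.954348e+16^0.25 = 16239 m

16239 m


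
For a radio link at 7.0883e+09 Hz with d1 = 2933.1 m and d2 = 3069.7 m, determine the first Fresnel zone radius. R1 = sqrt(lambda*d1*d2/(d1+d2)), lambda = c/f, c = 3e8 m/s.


lambda = c / f = 3.0000e+08 / 7.0883e+09 = 0.04232327 m
R1 = sqrt(0.04232327 * 2933.1 * 3069.7 / (2933.1 + 3069.7)) = 7.968 m

7.968 m


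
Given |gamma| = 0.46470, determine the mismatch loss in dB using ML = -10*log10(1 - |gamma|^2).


ML = -10 * log10(1 - 0.46470^2) = -10 * log10(0.78405391) = 1.057 dB

1.057 dB


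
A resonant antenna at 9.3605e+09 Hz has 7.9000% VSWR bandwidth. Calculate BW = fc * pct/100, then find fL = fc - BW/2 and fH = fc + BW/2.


BW = 9.3605e+09 * 7.9000/100 = 7.394795e+08 Hz
fL = 9.3605e+09 - 7.394795e+08/2 = 8.991e+09 Hz
fH = 9.3605e+09 + 7.394795e+08/2 = 9.730e+09 Hz

BW=7.395e+08 Hz, fL=8.991e+09 Hz, fH=9.730e+09 Hz


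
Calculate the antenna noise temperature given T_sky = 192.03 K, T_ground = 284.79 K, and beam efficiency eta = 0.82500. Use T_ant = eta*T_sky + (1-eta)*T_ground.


T_ant = 0.82500 * 192.03 + (1 - 0.82500) * 284.79 = 208.3 K

208.3 K


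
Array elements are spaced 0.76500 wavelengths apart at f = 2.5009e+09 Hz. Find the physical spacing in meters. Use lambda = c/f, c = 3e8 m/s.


lambda = c / f = 3.0000e+08 / 2.5009e+09 = 0.1199568 m
d = 0.76500 * 0.1199568 = 0.09177 m

0.09177 m


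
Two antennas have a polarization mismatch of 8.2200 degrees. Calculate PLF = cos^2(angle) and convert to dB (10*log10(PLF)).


PLF_linear = cos^2(8.2200 deg) = 0.9795583
PLF_dB = 10 * log10(0.9795583) = -0.08970 dB

-0.08970 dB


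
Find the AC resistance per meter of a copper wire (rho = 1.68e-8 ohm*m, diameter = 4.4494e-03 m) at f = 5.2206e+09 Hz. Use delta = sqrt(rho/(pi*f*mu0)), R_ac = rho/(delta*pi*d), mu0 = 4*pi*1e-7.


delta = sqrt(1.68e-8 / (pi * 5.2206e+09 * 4*pi*1e-7)) = 9.028478e-07 m
R_ac = 1.68e-8 / (9.028478e-07 * pi * 4.4494e-03) = 1.331 ohm/m

1.331 ohm/m


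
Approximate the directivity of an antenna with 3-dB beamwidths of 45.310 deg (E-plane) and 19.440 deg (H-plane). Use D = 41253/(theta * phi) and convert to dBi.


D_linear = 41253 / (45.310 * 19.440) = 46.83443
D_dBi = 10 * log10(46.83443) = 16.71 dBi

16.71 dBi


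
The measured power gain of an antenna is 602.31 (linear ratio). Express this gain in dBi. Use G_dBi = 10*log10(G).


G_dBi = 10 * log10(602.31) = 27.80 dBi

27.80 dBi


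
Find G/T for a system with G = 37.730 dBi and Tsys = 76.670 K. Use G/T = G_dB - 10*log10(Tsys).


G/T = 37.730 - 10*log10(76.670) = 37.730 - 18.84625 = 18.88 dB/K

18.88 dB/K


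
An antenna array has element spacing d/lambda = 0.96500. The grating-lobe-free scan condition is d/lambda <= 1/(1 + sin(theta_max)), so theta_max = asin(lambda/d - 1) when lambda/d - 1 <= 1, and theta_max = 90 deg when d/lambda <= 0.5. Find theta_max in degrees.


lambda/d - 1 = 1/0.96500 - 1 = 0.03626943
theta_max = asin(0.03626943) = 2.079 deg

2.079 deg


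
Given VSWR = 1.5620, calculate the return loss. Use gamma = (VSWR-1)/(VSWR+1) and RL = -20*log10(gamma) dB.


gamma = (1.5620 - 1) / (1.5620 + 1) = 0.2193599
RL = -20 * log10(0.2193599) = 13.18 dB

13.18 dB


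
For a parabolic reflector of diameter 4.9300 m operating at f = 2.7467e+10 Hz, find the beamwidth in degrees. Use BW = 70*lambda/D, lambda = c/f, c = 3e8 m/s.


lambda = c / f = 3.0000e+08 / 2.7467e+10 = 0.01092220 m
BW = 70 * 0.01092220 / 4.9300 = 0.1551 deg

0.1551 deg


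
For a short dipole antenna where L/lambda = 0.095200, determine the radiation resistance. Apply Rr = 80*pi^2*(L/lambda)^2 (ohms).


Rr = 80 * pi^2 * (0.095200)^2 = 80 * 9.869604 * 9.063040e-03 = 7.156 ohm

7.156 ohm


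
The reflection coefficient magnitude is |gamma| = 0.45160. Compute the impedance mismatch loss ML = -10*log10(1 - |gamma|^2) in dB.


ML = -10 * log10(1 - 0.45160^2) = -10 * log10(0.79605744) = 0.9906 dB

0.9906 dB


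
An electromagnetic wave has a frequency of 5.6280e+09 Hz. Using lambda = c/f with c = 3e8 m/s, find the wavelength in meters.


lambda = c / f = 3.0000e+08 / 5.6280e+09 = 0.05330 m

0.05330 m


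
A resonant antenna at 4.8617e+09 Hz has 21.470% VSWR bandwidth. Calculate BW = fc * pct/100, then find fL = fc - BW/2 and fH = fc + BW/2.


BW = 4.8617e+09 * 21.470/100 = 1.043807e+09 Hz
fL = 4.8617e+09 - 1.043807e+09/2 = 4.340e+09 Hz
fH = 4.8617e+09 + 1.043807e+09/2 = 5.384e+09 Hz

BW=1.044e+09 Hz, fL=4.340e+09 Hz, fH=5.384e+09 Hz


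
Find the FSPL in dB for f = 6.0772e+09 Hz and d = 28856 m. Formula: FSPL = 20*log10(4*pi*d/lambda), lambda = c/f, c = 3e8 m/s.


lambda = c / f = 3.0000e+08 / 6.0772e+09 = 0.04936484 m
FSPL = 20 * log10(4*pi*28856/0.04936484) = 137.3 dB

137.3 dB


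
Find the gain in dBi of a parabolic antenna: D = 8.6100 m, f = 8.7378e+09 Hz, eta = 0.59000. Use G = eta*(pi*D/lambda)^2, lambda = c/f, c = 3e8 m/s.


lambda = c / f = 3.0000e+08 / 8.7378e+09 = 0.03433359 m
G_linear = 0.59000 * (pi * 8.6100 / 0.03433359)^2 = 366201.1
G_dBi = 10 * log10(366201.1) = 55.64 dBi

55.64 dBi


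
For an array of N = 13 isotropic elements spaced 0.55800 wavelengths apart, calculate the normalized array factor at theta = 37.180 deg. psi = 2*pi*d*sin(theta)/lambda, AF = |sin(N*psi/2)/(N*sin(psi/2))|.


psi = 2*pi*0.55800*sin(37.180 deg) = 2.118760 rad
AF = |sin(13*2.118760/2) / (13*sin(2.118760/2))| = 0.08239

0.08239


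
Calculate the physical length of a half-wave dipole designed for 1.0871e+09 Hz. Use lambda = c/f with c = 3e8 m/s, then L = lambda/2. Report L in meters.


lambda = c / f = 3.0000e+08 / 1.0871e+09 = 0.2759636 m
L = lambda / 2 = 0.2759636 / 2 = 0.1380 m

0.1380 m


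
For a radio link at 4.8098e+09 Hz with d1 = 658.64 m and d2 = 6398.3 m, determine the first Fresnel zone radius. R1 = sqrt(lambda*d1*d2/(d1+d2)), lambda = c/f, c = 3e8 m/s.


lambda = c / f = 3.0000e+08 / 4.8098e+09 = 0.06237266 m
R1 = sqrt(0.06237266 * 658.64 * 6398.3 / (658.64 + 6398.3)) = 6.103 m

6.103 m


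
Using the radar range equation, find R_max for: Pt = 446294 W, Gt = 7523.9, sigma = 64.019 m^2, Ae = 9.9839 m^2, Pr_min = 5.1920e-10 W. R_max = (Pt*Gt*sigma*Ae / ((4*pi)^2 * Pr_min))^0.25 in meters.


R^4 = 446294*7523.9*64.019*9.9839 / ((4*pi)^2 * 5.1920e-10) = 2.617693e+19
R_max = 2.617693e+19^0.25 = 71529 m

71529 m


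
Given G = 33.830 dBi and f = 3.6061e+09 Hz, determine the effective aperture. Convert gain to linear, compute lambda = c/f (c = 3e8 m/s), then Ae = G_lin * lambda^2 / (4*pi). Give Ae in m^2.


lambda = c / f = 3.0000e+08 / 3.6061e+09 = 0.08319237 m
G_linear = 10^(33.830/10) = 2415.461
Ae = G_linear * lambda^2 / (4*pi) = 2415.461 * 0.08319237^2 / (4*pi) = 1.330 m^2

1.330 m^2


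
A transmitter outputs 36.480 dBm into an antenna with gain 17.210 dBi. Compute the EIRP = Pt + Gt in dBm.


EIRP = Pt + Gt = 36.480 + 17.210 = 53.69 dBm

53.69 dBm


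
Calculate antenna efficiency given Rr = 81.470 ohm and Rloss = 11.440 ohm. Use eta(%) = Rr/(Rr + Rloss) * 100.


eta = 81.470 / (81.470 + 11.440) * 100 = 87.69%

87.69%


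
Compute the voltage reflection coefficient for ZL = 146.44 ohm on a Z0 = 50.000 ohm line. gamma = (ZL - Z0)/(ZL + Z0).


gamma = (146.44 - 50.000) / (146.44 + 50.000) = 0.4909

0.4909


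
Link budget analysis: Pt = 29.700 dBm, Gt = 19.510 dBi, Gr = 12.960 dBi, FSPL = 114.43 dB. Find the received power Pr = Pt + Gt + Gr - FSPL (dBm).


Pr = 29.700 + 19.510 + 12.960 - 114.43 = -52.26 dBm

-52.26 dBm


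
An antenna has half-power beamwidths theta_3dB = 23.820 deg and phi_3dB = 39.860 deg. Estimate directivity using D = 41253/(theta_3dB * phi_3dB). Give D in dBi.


D_linear = 41253 / (23.820 * 39.860) = 43.44867
D_dBi = 10 * log10(43.44867) = 16.38 dBi

16.38 dBi


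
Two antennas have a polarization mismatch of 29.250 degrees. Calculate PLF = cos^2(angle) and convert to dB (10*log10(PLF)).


PLF_linear = cos^2(29.250 deg) = 0.7612493
PLF_dB = 10 * log10(0.7612493) = -1.185 dB

-1.185 dB


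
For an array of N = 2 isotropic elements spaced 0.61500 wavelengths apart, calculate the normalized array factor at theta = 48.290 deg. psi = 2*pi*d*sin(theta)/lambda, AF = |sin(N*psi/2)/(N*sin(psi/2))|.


psi = 2*pi*0.61500*sin(48.290 deg) = 2.884680 rad
AF = |sin(2*2.884680/2) / (2*sin(2.884680/2))| = 0.1281

0.1281


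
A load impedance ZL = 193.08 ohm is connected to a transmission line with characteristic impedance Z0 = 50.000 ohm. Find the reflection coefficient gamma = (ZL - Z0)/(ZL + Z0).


gamma = (193.08 - 50.000) / (193.08 + 50.000) = 0.5886

0.5886


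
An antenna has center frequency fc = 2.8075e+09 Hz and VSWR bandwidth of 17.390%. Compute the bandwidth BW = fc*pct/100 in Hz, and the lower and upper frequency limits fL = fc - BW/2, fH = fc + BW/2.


BW = 2.8075e+09 * 17.390/100 = 4.882242e+08 Hz
fL = 2.8075e+09 - 4.882242e+08/2 = 2.563e+09 Hz
fH = 2.8075e+09 + 4.882242e+08/2 = 3.052e+09 Hz

BW=4.882e+08 Hz, fL=2.563e+09 Hz, fH=3.052e+09 Hz


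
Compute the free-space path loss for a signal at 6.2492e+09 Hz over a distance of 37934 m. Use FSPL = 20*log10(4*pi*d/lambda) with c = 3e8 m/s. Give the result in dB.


lambda = c / f = 3.0000e+08 / 6.2492e+09 = 0.04800614 m
FSPL = 20 * log10(4*pi*37934/0.04800614) = 139.9 dB

139.9 dB


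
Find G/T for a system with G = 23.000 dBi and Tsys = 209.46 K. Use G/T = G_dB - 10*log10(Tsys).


G/T = 23.000 - 10*log10(209.46) = 23.000 - 23.21101 = -0.2110 dB/K

-0.2110 dB/K


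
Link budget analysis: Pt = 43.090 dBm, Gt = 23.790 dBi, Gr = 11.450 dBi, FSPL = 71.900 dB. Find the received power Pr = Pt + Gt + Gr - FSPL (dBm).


Pr = 43.090 + 23.790 + 11.450 - 71.900 = 6.43 dBm

6.43 dBm


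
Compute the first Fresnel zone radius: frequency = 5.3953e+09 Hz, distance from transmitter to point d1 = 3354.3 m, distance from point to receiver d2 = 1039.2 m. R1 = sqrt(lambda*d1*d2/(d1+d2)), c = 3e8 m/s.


lambda = c / f = 3.0000e+08 / 5.3953e+09 = 0.05560395 m
R1 = sqrt(0.05560395 * 3354.3 * 1039.2 / (3354.3 + 1039.2)) = 6.642 m

6.642 m


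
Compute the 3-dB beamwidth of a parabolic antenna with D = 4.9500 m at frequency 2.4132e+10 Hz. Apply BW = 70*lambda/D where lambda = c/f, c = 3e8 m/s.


lambda = c / f = 3.0000e+08 / 2.4132e+10 = 0.01243163 m
BW = 70 * 0.01243163 / 4.9500 = 0.1758 deg

0.1758 deg


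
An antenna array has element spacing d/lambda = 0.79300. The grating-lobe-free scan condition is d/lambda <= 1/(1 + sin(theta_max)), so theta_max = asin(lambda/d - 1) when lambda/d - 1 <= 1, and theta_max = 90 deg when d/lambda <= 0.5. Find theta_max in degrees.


lambda/d - 1 = 1/0.79300 - 1 = 0.2610340
theta_max = asin(0.2610340) = 15.13 deg

15.13 deg


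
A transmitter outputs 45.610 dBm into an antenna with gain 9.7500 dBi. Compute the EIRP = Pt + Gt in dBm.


EIRP = Pt + Gt = 45.610 + 9.7500 = 55.36 dBm

55.36 dBm


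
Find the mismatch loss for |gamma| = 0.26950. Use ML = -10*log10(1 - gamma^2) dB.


ML = -10 * log10(1 - 0.26950^2) = -10 * log10(0.92736975) = 0.3275 dB

0.3275 dB
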